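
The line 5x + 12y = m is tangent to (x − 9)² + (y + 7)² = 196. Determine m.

m = −221 or m = 143

The line touches the circle iff its distance from (9, −7) is 14:
|5·9 + 12·(−7) − m| / √169 = 14
|m − (−39)| = 14·13, so m = 143 or m = −221.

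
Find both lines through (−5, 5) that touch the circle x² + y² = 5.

Write the tangent as mx − y + (5 − m·(−5)) = 0 and set its distance from the centre to √5:
(5m − (−5))² = 5(m² + 1)
2m² + 5m + 2 = 0, so m = −1/2 or m = −2.
Through (−5, 5) these give x + 2y = 5 and 2x + y = −5.

x + 2y = 5 and 2x + y = −5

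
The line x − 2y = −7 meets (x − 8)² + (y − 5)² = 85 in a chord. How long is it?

Express y = (7 + x)/2 and substitute into the circle:
5x² − 70x − 75 = 0  ⟹  x² − 14x − 15 = 0
x = 15 or x = −1, giving (15, 11) and (−1, 3).
|(15, 11) − (−1, 3)| = √((16)² + (8)²) = 8√5.

8√5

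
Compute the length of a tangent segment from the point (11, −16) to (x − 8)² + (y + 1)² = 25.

With centre O = (8, −1), |OP|² = 234 and r² = 25.
By the tangent–radius right angle, tangent length = √(|PO|² − r²) = √209.

√209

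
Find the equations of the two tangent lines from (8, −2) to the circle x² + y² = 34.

Write the tangent as mx − y + (−2 − m·(8)) = 0 and set its distance from the centre to √34:
[m·(−8) − (2)]² = 34(m² + 1)
15m² + 16m − 15 = 0, so m = −5/3 or m = 3/5.
With m = −5/3: 5x + 3y = 34. With m = 3/5: 3x − 5y = 34.

5x + 3y = 34 and 3x − 5y = 34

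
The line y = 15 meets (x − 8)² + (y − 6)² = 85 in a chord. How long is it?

4

Centre (8, 6), r² = 85. Perpendicular distance d from centre to line = |−9| / √1 = 9.
Chord = 2√(r² − d²) = 2·√(4) = 4.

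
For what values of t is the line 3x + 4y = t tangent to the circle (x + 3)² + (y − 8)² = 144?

t = −37 or t = 83

Tangency holds when the distance from the centre (−3, 8) to the line equals the radius 12:
|3·(−3) + 4·8 − t| / √25 = 12
|t − (23)| = 12·5, so t = 83 or t = −37.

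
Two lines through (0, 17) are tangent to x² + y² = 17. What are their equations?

Let a tangent through (0, 17) have slope m. Its distance from (0, 0) must equal √17:
[m·(0) − (−17)]² = 17(m² + 1)
m² − 16 = 0, so m = 4 or m = −4.
With m = 4: 4x − y = −17. With m = −4: 4x + y = 17.

4x − y = −17 and 4x + y = 17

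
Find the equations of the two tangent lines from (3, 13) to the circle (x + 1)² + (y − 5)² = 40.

3x + y = 22 and x − 3y = −36

Let a tangent through (3, 13) have slope m. Its distance from (−1, 5) must equal 2√10:
[m·(−4) − (−8)]² = 40(m² + 1)
3m² + 8m − 3 = 0, so m = −3 or m = 1/3.
Through (3, 13) these give 3x + y = 22 and x − 3y = −36.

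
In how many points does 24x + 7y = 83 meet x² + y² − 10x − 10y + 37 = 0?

2

Substituting the line into the circle gives 625x² − 2794x + 2892 = 0.
Discriminant = (−2794)² − 4·625·(2892) = 576436 > 0.
Two real roots: the line is a secant.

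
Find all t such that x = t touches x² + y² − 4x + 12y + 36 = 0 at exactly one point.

For a tangent, require d(centre, line) = r = 2.
|1·2 + 0·(−6) − t| / √1 = 2
|t − (2)| = 2, so t = 4 or t = 0.

t = 0 or t = 4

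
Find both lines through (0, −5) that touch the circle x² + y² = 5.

2x + y = −5 and 2x − y = 5

Write the tangent as mx − y + (−5 − m·(0)) = 0 and set its distance from the centre to √5:
[m·(0) − (5)]² = 5(m² + 1)
m² − 4 = 0, so m = −2 or m = 2.
With m = −2: 2x + y = −5. With m = 2: 2x − y = 5.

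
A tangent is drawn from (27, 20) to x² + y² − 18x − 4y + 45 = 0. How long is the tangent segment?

With centre O = (9, 2), |OP|² = 648 and r² = 40.
The tangent meets the radius at right angles, so tangent² = |PO|² − r² = 648 − 40 = 608.

4√38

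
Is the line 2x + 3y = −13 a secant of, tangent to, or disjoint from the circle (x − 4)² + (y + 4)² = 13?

secant

Substituting the line into the circle gives 13x² − 68x + 28 = 0.
Δ = 4624 − 1456 = 3168.
Two real roots: the line is a secant.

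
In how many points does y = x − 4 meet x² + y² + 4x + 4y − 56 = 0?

d² = (1·(−2) − 1·(−2) − (4))²/2 = 8; r² = 64.
Since d² < r², the line cuts the circle twice.

2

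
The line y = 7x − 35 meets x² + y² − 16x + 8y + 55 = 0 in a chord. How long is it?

Substitute y = 7x − 35:
50x² − 450x + 1000 = 0  ⟹  x² − 9x + 20 = 0
x = 5 or x = 4, giving (5, 0) and (4, −7).
Chord length = distance between (5, 0) and (4, −7) = √50 = 5√2.

5√2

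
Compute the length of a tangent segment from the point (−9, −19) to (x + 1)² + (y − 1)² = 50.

3√46

With centre O = (−1, 1), |OP|² = 464 and r² = 50.
By the tangent–radius right angle, tangent length = √(|PO|² − r²) = √414 = 3√46.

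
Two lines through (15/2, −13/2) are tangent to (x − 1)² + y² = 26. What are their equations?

A line y − (−13/2) = m(x − (15/2)) is tangent when its distance from (1, 0) is √26:
[m·(−13/2) − (13/2)]² = 26(m² + 1)
5m² + 26m + 5 = 0, so m = −1/5 or m = −5.
With m = −1/5: x + 5y = −25. With m = −5: 5x + y = 31.

x + 5y = −25 and 5x + y = 31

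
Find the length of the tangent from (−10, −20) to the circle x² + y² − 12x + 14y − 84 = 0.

The centre is (6, −7) and r = 13. The square of the distance from P to the centre is 256 + 169 = 425.
By the tangent–radius right angle, tangent length = √(|PO|² − r²) = √256 = 16.

16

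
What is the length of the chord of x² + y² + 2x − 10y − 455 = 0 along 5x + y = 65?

7√26

From the line, y = −5x + 65. Substituting:
26x² − 598x + 3120 = 0  ⟹  x² − 23x + 120 = 0
x = 15 or x = 8, giving (15, −10) and (8, 25).
|(15, −10) − (8, 25)| = √((7)² + (−35)²) = 7√26.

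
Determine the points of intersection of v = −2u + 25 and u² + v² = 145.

Express v = −2u + 25 and substitute into the circle:
5u² − 100u + 480 = 0  ⟹  u² − 20u + 96 = 0
u = 12 or u = 8, giving (12, 1) and (8, 9).

(8, 9) and (12, 1)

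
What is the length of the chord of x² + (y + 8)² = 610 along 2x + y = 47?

2√5

Substitute y = −2x + 47:
5x² − 220x + 2415 = 0  ⟹  x² − 44x + 483 = 0
x = 23 or x = 21, giving (23, 1) and (21, 5).
Chord length = distance between (23, 1) and (21, 5) = √20 = 2√5.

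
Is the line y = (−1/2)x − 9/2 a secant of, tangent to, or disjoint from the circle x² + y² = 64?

secant

Centre (0, 0), r² = 64. Distance² from centre to line = (9)²/5 = 81/5.
Since d² < r², the line cuts the circle twice.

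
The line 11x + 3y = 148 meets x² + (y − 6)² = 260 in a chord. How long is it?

2√130

The distance from (0, 6) to the line is 130/√130, and r² = 260.
Chord = 2√(r² − d²) = 2·√(130) = 2√130.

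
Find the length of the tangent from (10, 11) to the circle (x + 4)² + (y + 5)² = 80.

With centre O = (−4, −5), |OP|² = 452 and r² = 80.
By the tangent–radius right angle, tangent length = √(|PO|² − r²) = √372 = 2√93.

2√93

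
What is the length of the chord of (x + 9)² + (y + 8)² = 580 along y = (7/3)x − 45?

2√58

Express y = (−135 + 7x)/3 and substitute into the circle:
58x² − 1392x + 7830 = 0  ⟹  x² − 24x + 135 = 0
x = 15 or x = 9, giving (15, −10) and (9, −24).
|(15, −10) − (9, −24)| = √((6)² + (14)²) = 2√58.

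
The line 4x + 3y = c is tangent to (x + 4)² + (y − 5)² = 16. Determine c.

c = −21 or c = 19

Tangency holds when the distance from the centre (−4, 5) to the line equals the radius 4:
|4·(−4) + 3·5 − c| / √25 = 4
|c − (−1)| = 4·5, so c = 19 or c = −21.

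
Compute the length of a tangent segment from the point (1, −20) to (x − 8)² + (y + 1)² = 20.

Centre (8, −1), r² = 20. |PO|² = (−7)² + (−19)² = 410.
The tangent meets the radius at right angles, so tangent² = |PO|² − r² = 410 − 20 = 390.

√390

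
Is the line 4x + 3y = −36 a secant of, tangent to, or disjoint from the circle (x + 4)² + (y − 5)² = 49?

tangent

d² = (4·(−4) + 3·5 − (−36))²/25 = 49; r² = 49.
Since d² = r², the line is tangent.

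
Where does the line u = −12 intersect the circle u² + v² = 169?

The line gives u = −12. Substituting into the circle:
v² − 25 = 0
v = 5 or v = −5, giving (−12, 5) and (−12, −5).

(−12, −5) and (−12, 5)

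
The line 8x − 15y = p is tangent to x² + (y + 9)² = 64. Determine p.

For a tangent, require d(centre, line) = r = 8.
|8·0 − 15·(−9) − p| / √289 = 8
|p − (135)| = 8·17, so p = 271 or p = −1.

p = −1 or p = 271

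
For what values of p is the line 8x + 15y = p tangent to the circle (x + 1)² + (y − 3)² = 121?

The line touches the circle iff its distance from (−1, 3) is 11:
|8·(−1) + 15·3 − p| / √289 = 11
|p − (37)| = 11·17, so p = 224 or p = −150.

p = −150 or p = 224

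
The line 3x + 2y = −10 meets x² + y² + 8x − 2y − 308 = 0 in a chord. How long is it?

The distance from (−4, 1) to the line is 0/√13, and r² = 325.
Chord = 2√(r² − d²) = 2·√(325) = 10√13.

10√13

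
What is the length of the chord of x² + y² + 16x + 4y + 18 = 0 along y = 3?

Express y = 3 and substitute into the circle:
x² + 16x + 39 = 0
x = −3 or x = −13, giving (−3, 3) and (−13, 3).
Chord length = distance between (−3, 3) and (−13, 3) = √100 = 10.

10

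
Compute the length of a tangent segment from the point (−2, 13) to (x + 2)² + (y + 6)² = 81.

Centre (−2, −6), r² = 81. |PO|² = (0)² + (19)² = 361.
Power of the point: PT² = |PO|² − r² = 280, so PT = 2√70.

2√70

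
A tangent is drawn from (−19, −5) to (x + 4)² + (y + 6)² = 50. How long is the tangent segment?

With centre O = (−4, −6), |OP|² = 226 and r² = 50.
The tangent meets the radius at right angles, so tangent² = |PO|² − r² = 226 − 50 = 176.

4√11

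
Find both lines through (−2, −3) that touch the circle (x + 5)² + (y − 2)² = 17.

Write the tangent as mx − y + (−3 − m·(−2)) = 0 and set its distance from the centre to √17:
[m·(−3) − (5)]² = 17(m² + 1)
4m² − 15m − 4 = 0, so m = 4 or m = −1/4.
Through (−2, −3) these give 4x − y = −5 and x + 4y = −14.

4x − y = −5 and x + 4y = −14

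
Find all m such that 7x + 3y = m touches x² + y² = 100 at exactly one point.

m = ±10√58

The line touches the circle iff its distance from (0, 0) is 10:
|7·0 + 3·0 − m| / √58 = 10
|m| = 10√58.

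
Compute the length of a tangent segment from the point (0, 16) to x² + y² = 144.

The centre is (0, 0) and r = 12. The square of the distance from P to the centre is 0 + 256 = 256.
By the tangent–radius right angle, tangent length = √(|PO|² − r²) = √112 = 4√7.

4√7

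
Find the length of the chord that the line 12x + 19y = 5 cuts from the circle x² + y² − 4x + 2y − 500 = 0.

2√505

Centre (2, −1), r² = 505. Perpendicular distance d from centre to line = |0| / √505 = 0/√505.
Chord = 2√(r² − d²) = 2·√(505) = 2√505.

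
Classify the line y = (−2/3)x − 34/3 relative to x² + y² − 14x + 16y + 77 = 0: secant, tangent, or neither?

neither

Substituting the line into the circle gives 13x² − 86x + 217 = 0.
Δ = 7396 − 11284 = −3888.
No real roots: the line does not meet the circle.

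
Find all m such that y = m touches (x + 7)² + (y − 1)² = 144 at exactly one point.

m = −11 or m = 13

Tangency holds when the distance from the centre (−7, 1) to the line equals the radius 12:
|0·(−7) + 1·1 − m| / √1 = 12
|m − (1)| = 12, so m = 13 or m = −11.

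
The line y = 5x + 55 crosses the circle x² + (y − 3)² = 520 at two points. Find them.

From the line, y = 5x + 55. Substituting:
26x² + 520x + 2184 = 0  ⟹  x² + 20x + 84 = 0
x = −6 or x = −14, giving (−6, 25) and (−14, −15).

(−14, −15) and (−6, 25)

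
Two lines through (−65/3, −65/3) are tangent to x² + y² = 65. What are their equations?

Write the tangent as mx − y + (−65/3 − m·(−65/3)) = 0 and set its distance from the centre to √65:
(65/3m − (65/3))² = 65(m² + 1)
28m² − 65m + 28 = 0, so m = 4/7 or m = 7/4.
With m = 4/7: 4x − 7y = 65. With m = 7/4: 7x − 4y = −65.

4x − 7y = 65 and 7x − 4y = −65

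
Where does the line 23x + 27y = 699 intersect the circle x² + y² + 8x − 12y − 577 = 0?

Express y = (699 − 23x)/27 and substitute into the circle:
1258x² − 18870x − 158508 = 0  ⟹  x² − 15x − 126 = 0
x = 21 or x = −6, giving (21, 8) and (−6, 31).

(−6, 31) and (21, 8)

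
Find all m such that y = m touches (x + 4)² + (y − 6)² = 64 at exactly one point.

The line touches the circle iff its distance from (−4, 6) is 8:
|0·(−4) + 1·6 − m| / √1 = 8
|m − (6)| = 8, so m = 14 or m = −2.

m = −2 or m = 14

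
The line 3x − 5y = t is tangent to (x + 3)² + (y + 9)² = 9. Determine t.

Tangency holds when the distance from the centre (−3, −9) to the line equals the radius 3:
|3·(−3) − 5·(−9) − t| / √34 = 3
|t − (36)| = 3√34.

t = 36 ± 3√34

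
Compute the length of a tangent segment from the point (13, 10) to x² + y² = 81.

Centre (0, 0), r² = 81. |PO|² = (13)² + (10)² = 269.
Power of the point: PT² = |PO|² − r² = 188, so PT = 2√47.

2√47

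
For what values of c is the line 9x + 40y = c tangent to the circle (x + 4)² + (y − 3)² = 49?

c = −203 or c = 371

The line touches the circle iff its distance from (−4, 3) is 7:
|9·(−4) + 40·3 − c| / √1681 = 7
|c − (84)| = 7·41, so c = 371 or c = −203.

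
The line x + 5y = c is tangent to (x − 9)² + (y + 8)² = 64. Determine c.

The line touches the circle iff its distance from (9, −8) is 8:
|1·9 + 5·(−8) − c| / √26 = 8
|c − (−31)| = 8√26.

c = −31 ± 8√26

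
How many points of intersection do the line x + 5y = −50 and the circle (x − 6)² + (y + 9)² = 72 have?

2

Substituting the line into the circle gives 26x² − 290x − 875 = 0.
Discriminant = (−290)² − 4·26·(−875) = 175100 > 0.
Two real roots: the line is a secant.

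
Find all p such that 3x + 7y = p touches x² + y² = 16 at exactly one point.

The line touches the circle iff its distance from (0, 0) is 4:
|3·0 + 7·0 − p| / √58 = 4
|p| = 4√58.

p = ±4√58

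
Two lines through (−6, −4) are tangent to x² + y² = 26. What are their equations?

5x − y = −26 and x + 5y = −26

Write the tangent as mx − y + (−4 − m·(−6)) = 0 and set its distance from the centre to √26:
(6m − (4))² = 26(m² + 1)
5m² − 24m − 5 = 0, so m = 5 or m = −1/5.
Through (−6, −4) these give 5x − y = −26 and x + 5y = −26.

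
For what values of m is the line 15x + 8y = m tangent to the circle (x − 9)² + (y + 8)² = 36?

m = −31 or m = 173

For a tangent, require d(centre, line) = r = 6.
|15·9 + 8·(−8) − m| / √289 = 6
|m − (71)| = 6·17, so m = 173 or m = −31.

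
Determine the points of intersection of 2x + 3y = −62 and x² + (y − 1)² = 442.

Substitute y = (−62 − 2x)/3:
13x² + 260x + 247 = 0  ⟹  x² + 20x + 19 = 0
x = −1 or x = −19, giving (−1, −20) and (−19, −8).

(−19, −8) and (−1, −20)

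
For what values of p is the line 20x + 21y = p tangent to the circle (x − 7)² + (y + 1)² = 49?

p = −84 or p = 322

The line touches the circle iff its distance from (7, −1) is 7:
|20·7 + 21·(−1) − p| / √841 = 7
|p − (119)| = 7·29, so p = 322 or p = −84.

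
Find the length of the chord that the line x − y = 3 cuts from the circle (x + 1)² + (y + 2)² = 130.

Substitute y = x − 3:
2x² − 128 = 0  ⟹  x² − 64 = 0
x = 8 or x = −8, giving (8, 5) and (−8, −11).
|(8, 5) − (−8, −11)| = √((16)² + (16)²) = 16√2.

16√2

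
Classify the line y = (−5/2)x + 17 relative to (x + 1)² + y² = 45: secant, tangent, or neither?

neither

d² = (5·(−1) + 2·0 − (34))²/29 = 1521/29; r² = 45.
Since d² > r², the line lies outside the circle.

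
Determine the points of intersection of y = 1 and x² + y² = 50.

Express y = 1 and substitute into the circle:
x² − 49 = 0
x = 7 or x = −7, giving (7, 1) and (−7, 1).

(−7, 1) and (7, 1)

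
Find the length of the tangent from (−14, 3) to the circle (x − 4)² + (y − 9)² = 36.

18

With centre O = (4, 9), |OP|² = 360 and r² = 36.
By the tangent–radius right angle, tangent length = √(|PO|² − r²) = √324 = 18.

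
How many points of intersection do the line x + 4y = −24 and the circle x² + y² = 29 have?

0

Substituting the line into the circle gives 17x² + 48x + 112 = 0.
Δ = 2304 − 7616 = −5312.
No real roots: the line does not meet the circle.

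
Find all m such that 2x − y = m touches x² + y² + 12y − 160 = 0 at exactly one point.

m = 6 ± 14√5

For a tangent, require d(centre, line) = r = 14.
|2·0 − 1·(−6) − m| / √5 = 14
|m − (6)| = 14√5.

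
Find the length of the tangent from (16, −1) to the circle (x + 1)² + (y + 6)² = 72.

11√2

With centre O = (−1, −6), |OP|² = 314 and r² = 72.
By the tangent–radius right angle, tangent length = √(|PO|² − r²) = √242 = 11√2.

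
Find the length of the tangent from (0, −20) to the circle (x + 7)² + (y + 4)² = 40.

√265

With centre O = (−7, −4), |OP|² = 305 and r² = 40.
Power of the point: PT² = |PO|² − r² = 265, so PT = √265.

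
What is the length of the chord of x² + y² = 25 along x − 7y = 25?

The distance from (0, 0) to the line is 25/√50, and r² = 25.
Chord = 2√(r² − d²) = 2·√(25/2) = 5√2.

5√2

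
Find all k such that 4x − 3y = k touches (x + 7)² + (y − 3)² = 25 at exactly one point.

k = −62 or k = −12

For a tangent, require d(centre, line) = r = 5.
|4·(−7) − 3·3 − k| / √25 = 5
|k − (−37)| = 5·5, so k = −12 or k = −62.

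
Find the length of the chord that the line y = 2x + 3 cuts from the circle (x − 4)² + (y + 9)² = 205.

10√5

The distance from (4, −9) to the line is 20/√5, and r² = 205.
Chord = 2√(r² − d²) = 2·√(125) = 10√5.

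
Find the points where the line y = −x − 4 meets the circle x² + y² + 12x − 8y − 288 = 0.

Substitute y = −x − 4:
2x² + 28x − 240 = 0  ⟹  x² + 14x − 120 = 0
x = 6 or x = −20, giving (6, −10) and (−20, 16).

(−20, 16) and (6, −10)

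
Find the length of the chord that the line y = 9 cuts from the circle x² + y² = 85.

Centre (0, 0), r² = 85. Perpendicular distance d from centre to line = |−9| / √1 = 9.
Half the chord is √(r² − d²) = √(4), so the full chord is 4.

4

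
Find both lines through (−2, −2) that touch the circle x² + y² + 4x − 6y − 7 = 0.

A line y − (−2) = m(x − (−2)) is tangent when its distance from (−2, 3) is 2√5:
[m·(0) − (5)]² = 20(m² + 1)
4m² − 1 = 0, so m = −1/2 or m = 1/2.
Through (−2, −2) these give x + 2y = −6 and x − 2y = 2.

x + 2y = −6 and x − 2y = 2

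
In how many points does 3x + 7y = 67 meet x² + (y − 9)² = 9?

Substituting the line into the circle gives 58x² − 24x − 425 = 0.
Discriminant = (−24)² − 4·58·(−425) = 99176 > 0.
Two real roots: the line is a secant.

2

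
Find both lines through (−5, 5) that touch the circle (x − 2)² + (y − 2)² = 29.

5x + 2y = −15 and 2x − 5y = −35

A line y − (5) = m(x − (−5)) is tangent when its distance from (2, 2) is √29:
[m·(7) − (−3)]² = 29(m² + 1)
10m² + 21m − 10 = 0, so m = −5/2 or m = 2/5.
With m = −5/2: 5x + 2y = −15. With m = 2/5: 2x − 5y = −35.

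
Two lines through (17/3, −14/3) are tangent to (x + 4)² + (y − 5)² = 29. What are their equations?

2x + 5y = −12 and 5x + 2y = 19

Write the tangent as mx − y + (−14/3 − m·(17/3)) = 0 and set its distance from the centre to √29:
[m·(−29/3) − (29/3)]² = 29(m² + 1)
10m² + 29m + 10 = 0, so m = −2/5 or m = −5/2.
Through (17/3, −14/3) these give 2x + 5y = −12 and 5x + 2y = 19.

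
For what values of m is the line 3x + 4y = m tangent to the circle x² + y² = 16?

m = −20 or m = 20

The line touches the circle iff its distance from (0, 0) is 4:
|3·0 + 4·0 − m| / √25 = 4
|m| = 4·5, so m = 20 or m = −20.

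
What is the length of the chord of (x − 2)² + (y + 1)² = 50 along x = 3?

14

The distance from (2, −1) to the line is 1, and r² = 50.
Chord = 2√(r² − d²) = 2·√(49) = 14.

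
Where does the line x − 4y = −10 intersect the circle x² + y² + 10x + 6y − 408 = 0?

(−26, −4) and (14, 6)

From the line, y = (10 + x)/4. Substituting:
17x² + 204x − 6188 = 0  ⟹  x² + 12x − 364 = 0
x = 14 or x = −26, giving (14, 6) and (−26, −4).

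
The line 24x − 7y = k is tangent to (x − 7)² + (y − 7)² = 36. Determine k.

k = −31 or k = 269

The line touches the circle iff its distance from (7, 7) is 6:
|24·7 − 7·7 − k| / √625 = 6
|k − (119)| = 6·25, so k = 269 or k = −31.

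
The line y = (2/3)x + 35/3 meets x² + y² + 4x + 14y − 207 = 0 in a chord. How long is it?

Express y = (35 + 2x)/3 and substitute into the circle:
13x² + 260x + 832 = 0  ⟹  x² + 20x + 64 = 0
x = −4 or x = −16, giving (−4, 9) and (−16, 1).
Chord length = distance between (−4, 9) and (−16, 1) = √208 = 4√13.

4√13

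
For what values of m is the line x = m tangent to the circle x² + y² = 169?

m = −13 or m = 13

Tangency holds when the distance from the centre (0, 0) to the line equals the radius 13:
|1·0 + 0·0 − m| / √1 = 13
|m| = 13, so m = 13 or m = −13.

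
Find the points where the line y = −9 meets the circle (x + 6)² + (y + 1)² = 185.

(−17, −9) and (5, −9)

Substitute y = −9:
x² + 12x − 85 = 0
x = 5 or x = −17, giving (5, −9) and (−17, −9).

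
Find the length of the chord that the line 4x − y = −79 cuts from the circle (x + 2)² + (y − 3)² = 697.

10√17

Centre (−2, 3), r² = 697. Perpendicular distance d from centre to line = |68| / √17 = 68/√17.
Chord = 2√(r² − d²) = 2·√(425) = 10√17.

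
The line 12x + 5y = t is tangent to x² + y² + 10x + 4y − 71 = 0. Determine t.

For a tangent, require d(centre, line) = r = 10.
|12·(−5) + 5·(−2) − t| / √169 = 10
|t − (−70)| = 10·13, so t = 60 or t = −200.

t = −200 or t = 60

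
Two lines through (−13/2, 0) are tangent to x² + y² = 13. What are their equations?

2x + 3y = −13 and 2x − 3y = −13

Let a tangent through (−13/2, 0) have slope m. Its distance from (0, 0) must equal √13:
(13/2m − (0))² = 13(m² + 1)
9m² − 4 = 0, so m = −2/3 or m = 2/3.
With m = −2/3: 2x + 3y = −13. With m = 2/3: 2x − 3y = −13.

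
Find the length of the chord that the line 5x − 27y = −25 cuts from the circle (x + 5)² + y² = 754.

Centre (−5, 0), r² = 754. Perpendicular distance d from centre to line = |0| / √754 = 0/√754.
Half the chord is √(r² − d²) = √(754), so the full chord is 2√754.

2√754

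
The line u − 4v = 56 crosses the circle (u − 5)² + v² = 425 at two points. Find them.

(−8, −16) and (24, −8)

Substitute v = (−56 + u)/4:
17u² − 272u − 3264 = 0  ⟹  u² − 16u − 192 = 0
u = 24 or u = −8, giving (24, −8) and (−8, −16).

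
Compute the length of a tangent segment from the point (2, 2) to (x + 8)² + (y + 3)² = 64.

Centre (−8, −3), r² = 64. |PO|² = (10)² + (5)² = 125.
The tangent meets the radius at right angles, so tangent² = |PO|² − r² = 125 − 64 = 61.

√61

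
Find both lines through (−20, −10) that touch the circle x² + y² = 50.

x − y = −10 and x − 7y = 50

Let a tangent through (−20, −10) have slope m. Its distance from (0, 0) must equal 5√2:
(20m − (10))² = 50(m² + 1)
7m² − 8m + 1 = 0, so m = 1 or m = 1/7.
With m = 1: x − y = −10. With m = 1/7: x − 7y = 50.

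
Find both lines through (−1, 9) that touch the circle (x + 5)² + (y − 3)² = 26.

x − 5y = −46 and 5x + y = 4

Let a tangent through (−1, 9) have slope m. Its distance from (−5, 3) must equal √26:
(−4m − (−6))² = 26(m² + 1)
5m² + 24m − 5 = 0, so m = 1/5 or m = −5.
With m = 1/5: x − 5y = −46. With m = −5: 5x + y = 4.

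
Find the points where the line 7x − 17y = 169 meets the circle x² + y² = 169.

Substitute y = (−169 + 7x)/17:
338x² − 2366x − 20280 = 0  ⟹  x² − 7x − 60 = 0
x = 12 or x = −5, giving (12, −5) and (−5, −12).

(−5, −12) and (12, −5)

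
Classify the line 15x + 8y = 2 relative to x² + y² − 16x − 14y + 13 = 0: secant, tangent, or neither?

Centre (8, 7), r² = 100. Distance² from centre to line = (174)²/289 = 30276/289.
Since d² > r², the line lies outside the circle.

neither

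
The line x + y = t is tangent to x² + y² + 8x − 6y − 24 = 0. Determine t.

The line touches the circle iff its distance from (−4, 3) is 7:
|1·(−4) + 1·3 − t| / √2 = 7
|t − (−1)| = 7√2.

t = −1 ± 7√2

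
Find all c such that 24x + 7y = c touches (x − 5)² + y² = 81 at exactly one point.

c = −105 or c = 345

Tangency holds when the distance from the centre (5, 0) to the line equals the radius 9:
|24·5 + 7·0 − c| / √625 = 9
|c − (120)| = 9·25, so c = 345 or c = −105.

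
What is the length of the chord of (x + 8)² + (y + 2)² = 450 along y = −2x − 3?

18√5

Centre (−8, −2), r² = 450. Perpendicular distance d from centre to line = |−15| / √5 = 15/√5.
Half the chord is √(r² − d²) = √(405), so the full chord is 18√5.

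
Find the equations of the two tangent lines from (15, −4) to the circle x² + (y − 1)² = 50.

A line y − (−4) = m(x − (15)) is tangent when its distance from (0, 1) is 5√2:
[m·(−15) − (5)]² = 50(m² + 1)
7m² + 6m − 1 = 0, so m = −1 or m = 1/7.
Through (15, −4) these give x + y = 11 and x − 7y = 43.

x + y = 11 and x − 7y = 43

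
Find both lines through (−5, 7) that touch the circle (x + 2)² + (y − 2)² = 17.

Let a tangent through (−5, 7) have slope m. Its distance from (−2, 2) must equal √17:
(3m − (−5))² = 17(m² + 1)
4m² − 15m − 4 = 0, so m = −1/4 or m = 4.
With m = −1/4: x + 4y = 23. With m = 4: 4x − y = −27.

x + 4y = 23 and 4x − y = −27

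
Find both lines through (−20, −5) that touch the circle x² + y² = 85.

2x + 9y = −85 and 6x − 7y = −85

A line y − (−5) = m(x − (−20)) is tangent when its distance from (0, 0) is √85:
[m·(20) − (5)]² = 85(m² + 1)
63m² − 40m − 12 = 0, so m = −2/9 or m = 6/7.
Through (−20, −5) these give 2x + 9y = −85 and 6x − 7y = −85.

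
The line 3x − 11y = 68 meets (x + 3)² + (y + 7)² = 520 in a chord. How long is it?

4√130

The distance from (−3, −7) to the line is 0/√130, and r² = 520.
Half the chord is √(r² − d²) = √(520), so the full chord is 4√130.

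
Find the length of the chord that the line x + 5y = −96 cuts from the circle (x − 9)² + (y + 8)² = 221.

3√26

The distance from (9, −8) to the line is 65/√26, and r² = 221.
Half the chord is √(r² − d²) = √(117/2), so the full chord is 3√26.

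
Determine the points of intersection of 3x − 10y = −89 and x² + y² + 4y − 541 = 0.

From the line, y = (89 + 3x)/10. Substituting:
109x² + 654x − 42619 = 0  ⟹  x² + 6x − 391 = 0
x = 17 or x = −23, giving (17, 14) and (−23, 2).

(−23, 2) and (17, 14)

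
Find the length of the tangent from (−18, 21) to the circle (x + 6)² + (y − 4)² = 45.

2√97

The centre is (−6, 4) and r = 3√5. The square of the distance from P to the centre is 144 + 289 = 433.
By the tangent–radius right angle, tangent length = √(|PO|² − r²) = √388 = 2√97.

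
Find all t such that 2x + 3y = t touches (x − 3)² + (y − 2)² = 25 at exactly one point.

The line touches the circle iff its distance from (3, 2) is 5:
|2·3 + 3·2 − t| / √13 = 5
|t − (12)| = 5√13.

t = 12 ± 5√13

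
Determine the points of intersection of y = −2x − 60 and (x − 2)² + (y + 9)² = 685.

From the line, y = −2x − 60. Substituting:
5x² + 200x + 1920 = 0  ⟹  x² + 40x + 384 = 0
x = −16 or x = −24, giving (−16, −28) and (−24, −12).

(−24, −12) and (−16, −28)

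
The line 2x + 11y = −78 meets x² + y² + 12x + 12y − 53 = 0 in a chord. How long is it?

10√5

Substitute y = (−78 − 2x)/11:
125x² + 1500x − 10625 = 0  ⟹  x² + 12x − 85 = 0
x = 5 or x = −17, giving (5, −8) and (−17, −4).
|(5, −8) − (−17, −4)| = √((22)² + (−4)²) = 10√5.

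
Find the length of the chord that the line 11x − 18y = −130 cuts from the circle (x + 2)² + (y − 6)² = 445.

Centre (−2, 6), r² = 445. Perpendicular distance d from centre to line = |0| / √445 = 0/√445.
Half the chord is √(r² − d²) = √(445), so the full chord is 2√445.

2√445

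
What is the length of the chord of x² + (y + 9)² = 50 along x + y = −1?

The distance from (0, −9) to the line is 8/√2, and r² = 50.
Half the chord is √(r² − d²) = √(18), so the full chord is 6√2.

6√2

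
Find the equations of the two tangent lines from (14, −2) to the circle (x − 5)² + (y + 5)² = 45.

x + 2y = 10 and 2x − y = 30

A line y − (−2) = m(x − (14)) is tangent when its distance from (5, −5) is 3√5:
(−9m − (−3))² = 45(m² + 1)
2m² − 3m − 2 = 0, so m = −1/2 or m = 2.
With m = −1/2: x + 2y = 10. With m = 2: 2x − y = 30.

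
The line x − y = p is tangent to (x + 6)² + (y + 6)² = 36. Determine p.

The line touches the circle iff its distance from (−6, −6) is 6:
|1·(−6) − 1·(−6) − p| / √2 = 6
|p| = 6√2.

p = ±6√2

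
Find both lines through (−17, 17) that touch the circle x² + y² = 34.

Write the tangent as mx − y + (17 − m·(−17)) = 0 and set its distance from the centre to √34:
(17m − (−17))² = 34(m² + 1)
15m² + 34m + 15 = 0, so m = −3/5 or m = −5/3.
Through (−17, 17) these give 3x + 5y = 34 and 5x + 3y = −34.

3x + 5y = 34 and 5x + 3y = −34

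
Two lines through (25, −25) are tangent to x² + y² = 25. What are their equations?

4x + 3y = 25 and 3x + 4y = −25

Write the tangent as mx − y + (−25 − m·(25)) = 0 and set its distance from the centre to 5:
(−25m − (25))² = 25(m² + 1)
12m² + 25m + 12 = 0, so m = −4/3 or m = −3/4.
With m = −4/3: 4x + 3y = 25. With m = −3/4: 3x + 4y = −25.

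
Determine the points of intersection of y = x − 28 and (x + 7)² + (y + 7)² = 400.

From the line, y = x − 28. Substituting:
2x² − 28x + 90 = 0  ⟹  x² − 14x + 45 = 0
x = 9 or x = 5, giving (9, −19) and (5, −23).

(5, −23) and (9, −19)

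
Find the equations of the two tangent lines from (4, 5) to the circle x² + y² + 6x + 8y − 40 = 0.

Write the tangent as mx − y + (5 − m·(4)) = 0 and set its distance from the centre to √65:
(−7m − (−9))² = 65(m² + 1)
8m² + 63m − 8 = 0, so m = −8 or m = 1/8.
With m = −8: 8x + y = 37. With m = 1/8: x − 8y = −36.

8x + y = 37 and x − 8y = −36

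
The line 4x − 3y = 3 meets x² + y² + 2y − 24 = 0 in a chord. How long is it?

10

Centre (0, −1), r² = 25. Perpendicular distance d from centre to line = |0| / √25 = 0/√25.
Chord = 2√(r² − d²) = 2·√(25) = 10.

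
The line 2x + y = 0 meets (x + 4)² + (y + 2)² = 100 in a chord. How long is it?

The distance from (−4, −2) to the line is 10/√5, and r² = 100.
Half the chord is √(r² − d²) = √(80), so the full chord is 8√5.

8√5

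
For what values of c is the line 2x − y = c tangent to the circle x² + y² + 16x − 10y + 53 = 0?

Tangency holds when the distance from the centre (−8, 5) to the line equals the radius 6:
|2·(−8) − 1·5 − c| / √5 = 6
|c − (−21)| = 6√5.

c = −21 ± 6√5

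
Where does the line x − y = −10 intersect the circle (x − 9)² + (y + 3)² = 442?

(−12, −2) and (8, 18)

Express y = x + 10 and substitute into the circle:
2x² + 8x − 192 = 0  ⟹  x² + 4x − 96 = 0
x = 8 or x = −12, giving (8, 18) and (−12, −2).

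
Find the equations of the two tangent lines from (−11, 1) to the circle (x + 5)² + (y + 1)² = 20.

2x + y = −21 and x − 2y = −13

Let a tangent through (−11, 1) have slope m. Its distance from (−5, −1) must equal 2√5:
[m·(6) − (−2)]² = 20(m² + 1)
2m² + 3m − 2 = 0, so m = −2 or m = 1/2.
Through (−11, 1) these give 2x + y = −21 and x − 2y = −13.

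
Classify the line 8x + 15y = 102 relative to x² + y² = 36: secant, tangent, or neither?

tangent

Centre (0, 0), r² = 36. Distance² from centre to line = (−102)²/289 = 36.
Since d² = r², the line is tangent.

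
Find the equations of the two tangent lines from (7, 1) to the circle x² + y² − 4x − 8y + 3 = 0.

x − 4y = 3 and 4x + y = 29

Write the tangent as mx − y + (1 − m·(7)) = 0 and set its distance from the centre to √17:
[m·(−5) − (3)]² = 17(m² + 1)
4m² + 15m − 4 = 0, so m = 1/4 or m = −4.
With m = 1/4: x − 4y = 3. With m = −4: 4x + y = 29.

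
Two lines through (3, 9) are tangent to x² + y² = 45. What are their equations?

A line y − (9) = m(x − (3)) is tangent when its distance from (0, 0) is 3√5:
(−3m − (−9))² = 45(m² + 1)
2m² + 3m − 2 = 0, so m = 1/2 or m = −2.
Through (3, 9) these give x − 2y = −15 and 2x + y = 15.

x − 2y = −15 and 2x + y = 15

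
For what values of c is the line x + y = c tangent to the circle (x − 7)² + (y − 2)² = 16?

Tangency holds when the distance from the centre (7, 2) to the line equals the radius 4:
|1·7 + 1·2 − c| / √2 = 4
|c − (9)| = 4√2.

c = 9 ± 4√2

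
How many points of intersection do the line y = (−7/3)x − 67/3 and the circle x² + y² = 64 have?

0

Substituting the line into the circle gives 58x² + 938x + 3913 = 0.
Δ = 879844 − 907816 = −27972.
No real roots: the line does not meet the circle.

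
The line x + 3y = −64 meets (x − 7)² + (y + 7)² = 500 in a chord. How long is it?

The distance from (7, −7) to the line is 50/√10, and r² = 500.
Half the chord is √(r² − d²) = √(250), so the full chord is 10√10.

10√10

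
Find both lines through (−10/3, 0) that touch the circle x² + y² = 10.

3x + y = −10 and 3x − y = −10

Let a tangent through (−10/3, 0) have slope m. Its distance from (0, 0) must equal √10:
(10/3m − (0))² = 10(m² + 1)
m² − 9 = 0, so m = −3 or m = 3.
With m = −3: 3x + y = −10. With m = 3: 3x − y = −10.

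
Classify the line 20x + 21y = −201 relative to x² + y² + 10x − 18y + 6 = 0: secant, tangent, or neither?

d² = (20·(−5) + 21·9 − (−201))²/841 = 100; r² = 100.
Since d² = r², the line is tangent.

tangent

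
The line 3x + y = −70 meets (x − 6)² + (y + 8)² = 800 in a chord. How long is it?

From the line, y = −3x − 70. Substituting:
10x² + 360x + 3080 = 0  ⟹  x² + 36x + 308 = 0
x = −14 or x = −22, giving (−14, −28) and (−22, −4).
Chord length = distance between (−14, −28) and (−22, −4) = √640 = 8√10.

8√10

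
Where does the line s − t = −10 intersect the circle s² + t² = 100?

Express t = s + 10 and substitute into the circle:
2s² + 20s = 0  ⟹  s² + 10s = 0
s = 0 or s = −10, giving (0, 10) and (−10, 0).

(−10, 0) and (0, 10)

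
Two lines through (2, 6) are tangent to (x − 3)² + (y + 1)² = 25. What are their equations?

Let a tangent through (2, 6) have slope m. Its distance from (3, −1) must equal 5:
(1m − (−7))² = 25(m² + 1)
12m² − 7m − 12 = 0, so m = −3/4 or m = 4/3.
Through (2, 6) these give 3x + 4y = 30 and 4x − 3y = −10.

3x + 4y = 30 and 4x − 3y = −10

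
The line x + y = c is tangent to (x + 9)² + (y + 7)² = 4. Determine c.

The line touches the circle iff its distance from (−9, −7) is 2:
|1·(−9) + 1·(−7) − c| / √2 = 2
|c − (−16)| = 2√2.

c = −16 ± 2√2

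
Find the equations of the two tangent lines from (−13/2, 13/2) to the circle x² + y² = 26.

Write the tangent as mx − y + (13/2 − m·(−13/2)) = 0 and set its distance from the centre to √26:
[m·(13/2) − (−13/2)]² = 26(m² + 1)
5m² + 26m + 5 = 0, so m = −1/5 or m = −5.
With m = −1/5: x + 5y = 26. With m = −5: 5x + y = −26.

x + 5y = 26 and 5x + y = −26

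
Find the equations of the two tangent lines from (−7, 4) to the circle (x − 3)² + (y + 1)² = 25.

4x + 3y = −16 and y = 4

A line y − (4) = m(x − (−7)) is tangent when its distance from (3, −1) is 5:
[m·(10) − (−5)]² = 25(m² + 1)
3m² + 4m = 0, so m = −4/3 or m = 0.
With m = −4/3: 4x + 3y = −16. With m = 0: y = 4.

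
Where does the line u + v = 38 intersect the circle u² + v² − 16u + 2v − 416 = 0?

(23, 15) and (24, 14)

From the line, v = −u + 38. Substituting:
2u² − 94u + 1104 = 0  ⟹  u² − 47u + 552 = 0
u = 24 or u = 23, giving (24, 14) and (23, 15).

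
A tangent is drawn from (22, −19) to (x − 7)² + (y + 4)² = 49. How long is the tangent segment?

With centre O = (7, −4), |OP|² = 450 and r² = 49.
Power of the point: PT² = |PO|² − r² = 401, so PT = √401.

√401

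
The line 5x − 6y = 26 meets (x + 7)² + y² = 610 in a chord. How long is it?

Express y = (−26 + 5x)/6 and substitute into the circle:
61x² + 244x − 19520 = 0  ⟹  x² + 4x − 320 = 0
x = 16 or x = −20, giving (16, 9) and (−20, −21).
|(16, 9) − (−20, −21)| = √((36)² + (30)²) = 6√61.

6√61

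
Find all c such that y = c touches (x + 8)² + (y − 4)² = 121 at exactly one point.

The line touches the circle iff its distance from (−8, 4) is 11:
|0·(−8) + 1·4 − c| / √1 = 11
|c − (4)| = 11, so c = 15 or c = −7.

c = −7 or c = 15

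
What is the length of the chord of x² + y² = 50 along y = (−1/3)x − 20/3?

2√10

Express y = (−20 − x)/3 and substitute into the circle:
10x² + 40x − 50 = 0  ⟹  x² + 4x − 5 = 0
x = 1 or x = −5, giving (1, −7) and (−5, −5).
Chord length = distance between (1, −7) and (−5, −5) = √40 = 2√10.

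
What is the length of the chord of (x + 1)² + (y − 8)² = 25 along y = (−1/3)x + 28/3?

3√10

Express y = (28 − x)/3 and substitute into the circle:
10x² + 10x − 200 = 0  ⟹  x² + x − 20 = 0
x = 4 or x = −5, giving (4, 8) and (−5, 11).
Chord length = distance between (4, 8) and (−5, 11) = √90 = 3√10.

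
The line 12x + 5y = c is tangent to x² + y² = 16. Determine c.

c = −52 or c = 52

For a tangent, require d(centre, line) = r = 4.
|12·0 + 5·0 − c| / √169 = 4
|c| = 4·13, so c = 52 or c = −52.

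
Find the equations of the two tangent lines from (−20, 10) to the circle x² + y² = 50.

x + y = −10 and x + 7y = 50

Let a tangent through (−20, 10) have slope m. Its distance from (0, 0) must equal 5√2:
[m·(20) − (−10)]² = 50(m² + 1)
7m² + 8m + 1 = 0, so m = −1 or m = −1/7.
With m = −1: x + y = −10. With m = −1/7: x + 7y = 50.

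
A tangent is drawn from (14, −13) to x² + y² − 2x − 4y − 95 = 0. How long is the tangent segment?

7√6

Centre (1, 2), r² = 100. |PO|² = (13)² + (−15)² = 394.
The tangent meets the radius at right angles, so tangent² = |PO|² − r² = 394 − 100 = 294.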